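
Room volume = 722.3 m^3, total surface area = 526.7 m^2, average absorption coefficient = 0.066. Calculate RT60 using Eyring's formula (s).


Given values:
  V = 722.3 m^3, S = 526.7 m^2, alpha = 0.066
Formula: RT60 = 0.161 * V / (-S * ln(1 - alpha))
Compute ln(1 - 0.066) = ln(0.934) = -0.068279
Denominator: -526.7 * -0.068279 = 35.9625
Numerator: 0.161 * 722.3 = 116.2903
RT60 = 116.2903 / 35.9625 = 3.234

3.234 s


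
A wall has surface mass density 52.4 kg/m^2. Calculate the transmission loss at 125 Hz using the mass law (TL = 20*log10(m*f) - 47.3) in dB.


Given values:
  m = 52.4 kg/m^2, f = 125 Hz
Formula: TL = 20 * log10(m * f) - 47.3
Compute m * f = 52.4 * 125 = 6550.0
Compute log10(6550.0) = 3.816241
Compute 20 * 3.816241 = 76.3248
TL = 76.3248 - 47.3 = 29.02

29.02 dB


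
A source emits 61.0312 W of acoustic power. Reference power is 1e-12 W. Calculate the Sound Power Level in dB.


Given values:
  W = 61.0312 W
  W_ref = 1e-12 W
Formula: SWL = 10 * log10(W / W_ref)
Compute ratio: W / W_ref = 61031200000000
Compute log10: log10(61031200000000) = 13.785552
Multiply: SWL = 10 * 13.785552 = 137.86

137.86 dB


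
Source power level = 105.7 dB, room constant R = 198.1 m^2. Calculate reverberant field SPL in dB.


Given values:
  Lw = 105.7 dB, R = 198.1 m^2
Formula: SPL = Lw + 10 * log10(4 / R)
Compute 4 / R = 4 / 198.1 = 0.020192
Compute 10 * log10(0.020192) = -16.9482
SPL = 105.7 + (-16.9482) = 88.75

88.75 dB


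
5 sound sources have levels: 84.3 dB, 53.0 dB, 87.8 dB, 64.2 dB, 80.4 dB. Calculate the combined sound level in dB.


Formula: L_total = 10 * log10( sum(10^(Li/10)) )
  Source 1: 10^(84.3/10) = 269153480.3927
  Source 2: 10^(53.0/10) = 199526.2315
  Source 3: 10^(87.8/10) = 602559586.0744
  Source 4: 10^(64.2/10) = 2630267.9919
  Source 5: 10^(80.4/10) = 109647819.6143
Sum of linear values = 984190680.3048
L_total = 10 * log10(984190680.3048) = 89.93

89.93 dB


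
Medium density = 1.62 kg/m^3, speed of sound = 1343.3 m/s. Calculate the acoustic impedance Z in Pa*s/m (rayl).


Given values:
  rho = 1.62 kg/m^3
  c = 1343.3 m/s
Formula: Z = rho * c
Z = 1.62 * 1343.3
Z = 2176.15

2176.15 rayl


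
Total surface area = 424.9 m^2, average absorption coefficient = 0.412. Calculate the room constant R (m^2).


Given values:
  S = 424.9 m^2, alpha = 0.412
Formula: R = S * alpha / (1 - alpha)
Numerator: 424.9 * 0.412 = 175.0588
Denominator: 1 - 0.412 = 0.588
R = 175.0588 / 0.588 = 297.72

297.72 m^2


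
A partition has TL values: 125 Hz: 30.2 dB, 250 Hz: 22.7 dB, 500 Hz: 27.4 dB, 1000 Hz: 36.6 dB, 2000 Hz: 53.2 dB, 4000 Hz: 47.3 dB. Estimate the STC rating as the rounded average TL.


Given TL values at each frequency:
  125 Hz: 30.2 dB
  250 Hz: 22.7 dB
  500 Hz: 27.4 dB
  1000 Hz: 36.6 dB
  2000 Hz: 53.2 dB
  4000 Hz: 47.3 dB
Formula: STC ~ round(average of TL values)
Sum = 30.2 + 22.7 + 27.4 + 36.6 + 53.2 + 47.3 = 217.4
Average = 217.4 / 6 = 36.23
Rounded: 36

36


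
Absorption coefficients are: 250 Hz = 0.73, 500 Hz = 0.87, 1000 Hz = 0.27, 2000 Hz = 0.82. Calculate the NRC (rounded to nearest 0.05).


Given values:
  a_250 = 0.73, a_500 = 0.87
  a_1000 = 0.27, a_2000 = 0.82
Formula: NRC = (a250 + a500 + a1000 + a2000) / 4
Sum = 0.73 + 0.87 + 0.27 + 0.82 = 2.69
NRC = 2.69 / 4 = 0.6725
Rounded to nearest 0.05: 0.65

0.65


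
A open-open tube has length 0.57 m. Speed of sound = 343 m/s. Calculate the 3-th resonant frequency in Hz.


Given values:
  Tube type: open-open, L = 0.57 m, c = 343 m/s, n = 3
Formula: f_n = n * c / (2 * L)
Compute 2 * L = 2 * 0.57 = 1.14
f = 3 * 343 / 1.14
f = 902.63

902.63 Hz


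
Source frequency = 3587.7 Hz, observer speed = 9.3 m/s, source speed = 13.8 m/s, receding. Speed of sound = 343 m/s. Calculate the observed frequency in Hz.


Given values:
  f_s = 3587.7 Hz, v_o = 9.3 m/s, v_s = 13.8 m/s
  Direction: receding
Formula: f_o = f_s * (c - v_o) / (c + v_s)
Numerator: c - v_o = 343 - 9.3 = 333.7
Denominator: c + v_s = 343 + 13.8 = 356.8
f_o = 3587.7 * 333.7 / 356.8 = 3355.42

3355.42 Hz


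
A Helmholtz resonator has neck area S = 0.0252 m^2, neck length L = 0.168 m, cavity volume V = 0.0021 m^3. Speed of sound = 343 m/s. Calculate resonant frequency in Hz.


Given values:
  S = 0.0252 m^2, L = 0.168 m, V = 0.0021 m^3, c = 343 m/s
Formula: f = (c / (2*pi)) * sqrt(S / (V * L))
Compute V * L = 0.0021 * 0.168 = 0.0003528
Compute S / (V * L) = 0.0252 / 0.0003528 = 71.4286
Compute sqrt(71.4286) = 8.451544
Compute c / (2*pi) = 343 / 6.283185 = 54.590148
f = 54.590148 * 8.451544 = 461.37

461.37 Hz


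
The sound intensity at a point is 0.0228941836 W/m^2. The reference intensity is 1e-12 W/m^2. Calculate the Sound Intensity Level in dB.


Given values:
  I = 0.0228941836 W/m^2
  I_ref = 1e-12 W/m^2
Formula: SIL = 10 * log10(I / I_ref)
Compute ratio: I / I_ref = 22894183600
Compute log10: log10(22894183600) = 10.359725
Multiply: SIL = 10 * 10.359725 = 103.6

103.6 dB


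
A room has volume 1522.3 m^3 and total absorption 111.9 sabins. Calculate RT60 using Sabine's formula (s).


Given values:
  V = 1522.3 m^3
  A = 111.9 sabins
Formula: RT60 = 0.161 * V / A
Numerator: 0.161 * 1522.3 = 245.0903
RT60 = 245.0903 / 111.9 = 2.19

2.19 s


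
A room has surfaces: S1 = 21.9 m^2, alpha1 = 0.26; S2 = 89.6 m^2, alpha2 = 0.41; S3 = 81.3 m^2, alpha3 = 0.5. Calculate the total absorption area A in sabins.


Given surfaces:
  Surface 1: 21.9 * 0.26 = 5.694
  Surface 2: 89.6 * 0.41 = 36.736
  Surface 3: 81.3 * 0.5 = 40.65
Formula: A = sum(Si * alpha_i)
A = 5.694 + 36.736 + 40.65
A = 83.08

83.08 sabins


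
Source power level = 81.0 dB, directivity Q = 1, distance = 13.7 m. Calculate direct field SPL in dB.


Given values:
  Lw = 81.0 dB, Q = 1, r = 13.7 m
Formula: SPL = Lw + 10 * log10(Q / (4 * pi * r^2))
Compute 4 * pi * r^2 = 4 * pi * 13.7^2 = 2358.5821
Compute Q / denom = 1 / 2358.5821 = 0.00042398
Compute 10 * log10(0.00042398) = -33.7265
SPL = 81.0 + (-33.7265) = 47.27

47.27 dB


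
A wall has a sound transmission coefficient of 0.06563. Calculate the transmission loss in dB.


Given values:
  tau = 0.06563
Formula: TL = 10 * log10(1 / tau)
Compute 1 / tau = 1 / 0.06563 = 15.2369
Compute log10(15.2369) = 1.182897
TL = 10 * 1.182897 = 11.83

11.83 dB


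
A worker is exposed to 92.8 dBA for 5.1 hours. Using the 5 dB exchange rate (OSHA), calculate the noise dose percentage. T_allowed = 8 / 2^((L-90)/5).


Given values:
  L = 92.8 dBA, T = 5.1 hours
Formula: T_allowed = 8 / 2^((L - 90) / 5)
Compute exponent: (92.8 - 90) / 5 = 0.56
Compute 2^(0.56) = 1.474269
T_allowed = 8 / 1.474269 = 5.426418 hours
Dose = (T / T_allowed) * 100
Dose = (5.1 / 5.426418) * 100 = 93.98

93.98 %


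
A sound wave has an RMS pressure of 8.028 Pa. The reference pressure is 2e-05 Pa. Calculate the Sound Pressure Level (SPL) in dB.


Given values:
  p = 8.028 Pa
  p_ref = 2e-05 Pa
Formula: SPL = 20 * log10(p / p_ref)
Compute ratio: p / p_ref = 8.028 / 2e-05 = 401400
Compute log10: log10(401400) = 5.603577
Multiply: SPL = 20 * 5.603577 = 112.07

112.07 dB


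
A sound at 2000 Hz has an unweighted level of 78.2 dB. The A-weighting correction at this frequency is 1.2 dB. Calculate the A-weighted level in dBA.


Given values:
  SPL = 78.2 dB
  A-weighting at 2000 Hz = 1.2 dB
Formula: L_A = SPL + A_weight
L_A = 78.2 + (1.2)
L_A = 79.4

79.4 dBA


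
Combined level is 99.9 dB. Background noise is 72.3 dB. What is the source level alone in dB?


Given values:
  L_total = 99.9 dB, L_bg = 72.3 dB
Formula: L_source = 10 * log10(10^(L_total/10) - 10^(L_bg/10))
Convert to linear:
  10^(99.9/10) = 9772372209.5581
  10^(72.3/10) = 16982436.5246
Difference: 9772372209.5581 - 16982436.5246 = 9755389773.0335
L_source = 10 * log10(9755389773.0335) = 99.89

99.89 dB


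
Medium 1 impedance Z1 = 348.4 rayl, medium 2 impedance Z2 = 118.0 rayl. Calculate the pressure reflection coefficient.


Given values:
  Z1 = 348.4 rayl, Z2 = 118.0 rayl
Formula: R = (Z2 - Z1) / (Z2 + Z1)
Numerator: Z2 - Z1 = 118.0 - 348.4 = -230.4
Denominator: Z2 + Z1 = 118.0 + 348.4 = 466.4
R = -230.4 / 466.4 = -0.494

-0.494


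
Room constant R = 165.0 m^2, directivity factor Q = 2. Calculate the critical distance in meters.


Given values:
  R = 165.0 m^2, Q = 2
Formula: d_c = 0.141 * sqrt(Q * R)
Compute Q * R = 2 * 165.0 = 330.0
Compute sqrt(330.0) = 18.1659
d_c = 0.141 * 18.1659 = 2.561

2.561 m


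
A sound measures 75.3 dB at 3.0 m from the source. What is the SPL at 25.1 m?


Given values:
  SPL1 = 75.3 dB, r1 = 3.0 m, r2 = 25.1 m
Formula: SPL2 = SPL1 - 20 * log10(r2 / r1)
Compute ratio: r2 / r1 = 25.1 / 3.0 = 8.3667
Compute log10: log10(8.3667) = 0.922554
Compute drop: 20 * 0.922554 = 18.4511
SPL2 = 75.3 - 18.4511 = 56.85

56.85 dB


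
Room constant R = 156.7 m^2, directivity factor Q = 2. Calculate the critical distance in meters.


Given values:
  R = 156.7 m^2, Q = 2
Formula: d_c = 0.141 * sqrt(Q * R)
Compute Q * R = 2 * 156.7 = 313.4
Compute sqrt(313.4) = 17.7031
d_c = 0.141 * 17.7031 = 2.496

2.496 m


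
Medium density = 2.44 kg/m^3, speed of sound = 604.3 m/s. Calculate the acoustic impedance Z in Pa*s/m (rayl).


Given values:
  rho = 2.44 kg/m^3
  c = 604.3 m/s
Formula: Z = rho * c
Z = 2.44 * 604.3
Z = 1474.49

1474.49 rayl


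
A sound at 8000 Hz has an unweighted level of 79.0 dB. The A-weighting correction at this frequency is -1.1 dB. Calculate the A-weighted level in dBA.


Given values:
  SPL = 79.0 dB
  A-weighting at 8000 Hz = -1.1 dB
Formula: L_A = SPL + A_weight
L_A = 79.0 + (-1.1)
L_A = 77.9

77.9 dBA


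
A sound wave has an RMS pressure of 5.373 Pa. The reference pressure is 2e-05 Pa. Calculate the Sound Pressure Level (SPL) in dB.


Given values:
  p = 5.373 Pa
  p_ref = 2e-05 Pa
Formula: SPL = 20 * log10(p / p_ref)
Compute ratio: p / p_ref = 5.373 / 2e-05 = 268650
Compute log10: log10(268650) = 5.429187
Multiply: SPL = 20 * 5.429187 = 108.58

108.58 dB


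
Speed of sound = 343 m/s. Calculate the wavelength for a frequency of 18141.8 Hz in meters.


Given values:
  c = 343 m/s, f = 18141.8 Hz
Formula: lambda = c / f
lambda = 343 / 18141.8
lambda = 0.0189

0.0189 m


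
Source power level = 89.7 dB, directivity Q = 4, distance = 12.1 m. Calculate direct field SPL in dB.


Given values:
  Lw = 89.7 dB, Q = 4, r = 12.1 m
Formula: SPL = Lw + 10 * log10(Q / (4 * pi * r^2))
Compute 4 * pi * r^2 = 4 * pi * 12.1^2 = 1839.8423
Compute Q / denom = 4 / 1839.8423 = 0.0021741
Compute 10 * log10(0.0021741) = -26.6272
SPL = 89.7 + (-26.6272) = 63.07

63.07 dB


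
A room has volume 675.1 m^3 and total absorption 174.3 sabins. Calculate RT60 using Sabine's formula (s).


Given values:
  V = 675.1 m^3
  A = 174.3 sabins
Formula: RT60 = 0.161 * V / A
Numerator: 0.161 * 675.1 = 108.6911
RT60 = 108.6911 / 174.3 = 0.624

0.624 s


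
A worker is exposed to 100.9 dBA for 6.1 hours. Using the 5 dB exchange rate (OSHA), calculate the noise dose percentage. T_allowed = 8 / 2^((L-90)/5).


Given values:
  L = 100.9 dBA, T = 6.1 hours
Formula: T_allowed = 8 / 2^((L - 90) / 5)
Compute exponent: (100.9 - 90) / 5 = 2.18
Compute 2^(2.18) = 4.531536
T_allowed = 8 / 4.531536 = 1.765406 hours
Dose = (T / T_allowed) * 100
Dose = (6.1 / 1.765406) * 100 = 345.53

345.53 %


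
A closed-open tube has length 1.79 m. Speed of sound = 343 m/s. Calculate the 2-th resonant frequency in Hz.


Given values:
  Tube type: closed-open, L = 1.79 m, c = 343 m/s, n = 2
Formula: f_n = (2n - 1) * c / (4 * L)
Compute 2n - 1 = 2*2 - 1 = 3
Compute 4 * L = 4 * 1.79 = 7.16
f = 3 * 343 / 7.16
f = 143.72

143.72 Hz


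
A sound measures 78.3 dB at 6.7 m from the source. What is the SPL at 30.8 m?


Given values:
  SPL1 = 78.3 dB, r1 = 6.7 m, r2 = 30.8 m
Formula: SPL2 = SPL1 - 20 * log10(r2 / r1)
Compute ratio: r2 / r1 = 30.8 / 6.7 = 4.597
Compute log10: log10(4.597) = 0.662475
Compute drop: 20 * 0.662475 = 13.2495
SPL2 = 78.3 - 13.2495 = 65.05

65.05 dB


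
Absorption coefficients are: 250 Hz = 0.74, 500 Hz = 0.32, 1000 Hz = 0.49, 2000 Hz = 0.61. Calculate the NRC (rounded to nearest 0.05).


Given values:
  a_250 = 0.74, a_500 = 0.32
  a_1000 = 0.49, a_2000 = 0.61
Formula: NRC = (a250 + a500 + a1000 + a2000) / 4
Sum = 0.74 + 0.32 + 0.49 + 0.61 = 2.16
NRC = 2.16 / 4 = 0.54
Rounded to nearest 0.05: 0.55

0.55


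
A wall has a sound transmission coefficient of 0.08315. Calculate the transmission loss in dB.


Given values:
  tau = 0.08315
Formula: TL = 10 * log10(1 / tau)
Compute 1 / tau = 1 / 0.08315 = 12.0265
Compute log10(12.0265) = 1.080139
TL = 10 * 1.080139 = 10.8

10.8 dB


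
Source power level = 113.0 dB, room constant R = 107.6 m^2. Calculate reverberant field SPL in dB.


Given values:
  Lw = 113.0 dB, R = 107.6 m^2
Formula: SPL = Lw + 10 * log10(4 / R)
Compute 4 / R = 4 / 107.6 = 0.037175
Compute 10 * log10(0.037175) = -14.2975
SPL = 113.0 + (-14.2975) = 98.7

98.7 dB


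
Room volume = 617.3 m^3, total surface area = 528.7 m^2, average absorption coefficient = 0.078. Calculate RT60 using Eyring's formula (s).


Given values:
  V = 617.3 m^3, S = 528.7 m^2, alpha = 0.078
Formula: RT60 = 0.161 * V / (-S * ln(1 - alpha))
Compute ln(1 - 0.078) = ln(0.922) = -0.08121
Denominator: -528.7 * -0.08121 = 42.9357
Numerator: 0.161 * 617.3 = 99.3853
RT60 = 99.3853 / 42.9357 = 2.315

2.315 s


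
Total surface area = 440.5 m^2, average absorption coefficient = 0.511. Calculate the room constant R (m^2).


Given values:
  S = 440.5 m^2, alpha = 0.511
Formula: R = S * alpha / (1 - alpha)
Numerator: 440.5 * 0.511 = 225.0955
Denominator: 1 - 0.511 = 0.489
R = 225.0955 / 0.489 = 460.32

460.32 m^2


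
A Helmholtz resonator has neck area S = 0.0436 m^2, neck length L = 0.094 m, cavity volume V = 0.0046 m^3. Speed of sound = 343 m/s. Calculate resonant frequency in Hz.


Given values:
  S = 0.0436 m^2, L = 0.094 m, V = 0.0046 m^3, c = 343 m/s
Formula: f = (c / (2*pi)) * sqrt(S / (V * L))
Compute V * L = 0.0046 * 0.094 = 0.0004324
Compute S / (V * L) = 0.0436 / 0.0004324 = 100.8326
Compute sqrt(100.8326) = 10.041544
Compute c / (2*pi) = 343 / 6.283185 = 54.590148
f = 54.590148 * 10.041544 = 548.17

548.17 Hz


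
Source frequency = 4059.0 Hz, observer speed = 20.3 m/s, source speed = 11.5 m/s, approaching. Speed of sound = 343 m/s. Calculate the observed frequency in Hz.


Given values:
  f_s = 4059.0 Hz, v_o = 20.3 m/s, v_s = 11.5 m/s
  Direction: approaching
Formula: f_o = f_s * (c + v_o) / (c - v_s)
Numerator: c + v_o = 343 + 20.3 = 363.3
Denominator: c - v_s = 343 - 11.5 = 331.5
f_o = 4059.0 * 363.3 / 331.5 = 4448.37

4448.37 Hz


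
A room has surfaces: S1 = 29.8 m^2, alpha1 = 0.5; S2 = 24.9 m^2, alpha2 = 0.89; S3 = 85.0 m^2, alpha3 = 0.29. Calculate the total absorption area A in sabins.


Given surfaces:
  Surface 1: 29.8 * 0.5 = 14.9
  Surface 2: 24.9 * 0.89 = 22.161
  Surface 3: 85.0 * 0.29 = 24.65
Formula: A = sum(Si * alpha_i)
A = 14.9 + 22.161 + 24.65
A = 61.71

61.71 sabins


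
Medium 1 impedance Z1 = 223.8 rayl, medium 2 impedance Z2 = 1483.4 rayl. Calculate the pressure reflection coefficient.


Given values:
  Z1 = 223.8 rayl, Z2 = 1483.4 rayl
Formula: R = (Z2 - Z1) / (Z2 + Z1)
Numerator: Z2 - Z1 = 1483.4 - 223.8 = 1259.6
Denominator: Z2 + Z1 = 1483.4 + 223.8 = 1707.2
R = 1259.6 / 1707.2 = 0.7378

0.7378


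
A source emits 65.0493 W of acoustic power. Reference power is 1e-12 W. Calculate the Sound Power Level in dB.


Given values:
  W = 65.0493 W
  W_ref = 1e-12 W
Formula: SWL = 10 * log10(W / W_ref)
Compute ratio: W / W_ref = 65049300000000
Compute log10: log10(65049300000000) = 13.813243
Multiply: SWL = 10 * 13.813243 = 138.13

138.13 dB


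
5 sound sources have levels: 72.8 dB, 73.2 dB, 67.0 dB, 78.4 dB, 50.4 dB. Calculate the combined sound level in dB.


Formula: L_total = 10 * log10( sum(10^(Li/10)) )
  Source 1: 10^(72.8/10) = 19054607.1796
  Source 2: 10^(73.2/10) = 20892961.3085
  Source 3: 10^(67.0/10) = 5011872.3363
  Source 4: 10^(78.4/10) = 69183097.0919
  Source 5: 10^(50.4/10) = 109647.8196
Sum of linear values = 114252185.7359
L_total = 10 * log10(114252185.7359) = 80.58

80.58 dB


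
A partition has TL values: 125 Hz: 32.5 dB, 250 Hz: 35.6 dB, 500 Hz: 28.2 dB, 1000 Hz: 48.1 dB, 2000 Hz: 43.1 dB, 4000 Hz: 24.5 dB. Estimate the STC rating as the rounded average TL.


Given TL values at each frequency:
  125 Hz: 32.5 dB
  250 Hz: 35.6 dB
  500 Hz: 28.2 dB
  1000 Hz: 48.1 dB
  2000 Hz: 43.1 dB
  4000 Hz: 24.5 dB
Formula: STC ~ round(average of TL values)
Sum = 32.5 + 35.6 + 28.2 + 48.1 + 43.1 + 24.5 = 212.0
Average = 212.0 / 6 = 35.33
Rounded: 35

35


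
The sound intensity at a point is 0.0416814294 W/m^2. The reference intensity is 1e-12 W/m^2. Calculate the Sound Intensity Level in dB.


Given values:
  I = 0.0416814294 W/m^2
  I_ref = 1e-12 W/m^2
Formula: SIL = 10 * log10(I / I_ref)
Compute ratio: I / I_ref = 41681429400
Compute log10: log10(41681429400) = 10.619943
Multiply: SIL = 10 * 10.619943 = 106.2

106.2 dB


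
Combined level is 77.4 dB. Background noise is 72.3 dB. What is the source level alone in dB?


Given values:
  L_total = 77.4 dB, L_bg = 72.3 dB
Formula: L_source = 10 * log10(10^(L_total/10) - 10^(L_bg/10))
Convert to linear:
  10^(77.4/10) = 54954087.3858
  10^(72.3/10) = 16982436.5246
Difference: 54954087.3858 - 16982436.5246 = 37971650.8612
L_source = 10 * log10(37971650.8612) = 75.79

75.79 dB


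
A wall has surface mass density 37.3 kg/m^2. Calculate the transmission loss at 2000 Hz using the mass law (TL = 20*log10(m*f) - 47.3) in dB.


Given values:
  m = 37.3 kg/m^2, f = 2000 Hz
Formula: TL = 20 * log10(m * f) - 47.3
Compute m * f = 37.3 * 2000 = 74600.0
Compute log10(74600.0) = 4.872739
Compute 20 * 4.872739 = 97.4548
TL = 97.4548 - 47.3 = 50.15

50.15 dB


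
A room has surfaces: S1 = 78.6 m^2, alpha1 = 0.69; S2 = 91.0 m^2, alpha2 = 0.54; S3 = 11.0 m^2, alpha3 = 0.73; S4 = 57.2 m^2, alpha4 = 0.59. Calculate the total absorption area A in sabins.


Given surfaces:
  Surface 1: 78.6 * 0.69 = 54.234
  Surface 2: 91.0 * 0.54 = 49.14
  Surface 3: 11.0 * 0.73 = 8.03
  Surface 4: 57.2 * 0.59 = 33.748
Formula: A = sum(Si * alpha_i)
A = 54.234 + 49.14 + 8.03 + 33.748
A = 145.15

145.15 sabins


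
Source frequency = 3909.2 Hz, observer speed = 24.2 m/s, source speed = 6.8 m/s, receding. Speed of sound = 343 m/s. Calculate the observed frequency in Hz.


Given values:
  f_s = 3909.2 Hz, v_o = 24.2 m/s, v_s = 6.8 m/s
  Direction: receding
Formula: f_o = f_s * (c - v_o) / (c + v_s)
Numerator: c - v_o = 343 - 24.2 = 318.8
Denominator: c + v_s = 343 + 6.8 = 349.8
f_o = 3909.2 * 318.8 / 349.8 = 3562.76

3562.76 Hz


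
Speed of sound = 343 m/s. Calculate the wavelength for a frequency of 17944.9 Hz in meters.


Given values:
  c = 343 m/s, f = 17944.9 Hz
Formula: lambda = c / f
lambda = 343 / 17944.9
lambda = 0.0191

0.0191 m


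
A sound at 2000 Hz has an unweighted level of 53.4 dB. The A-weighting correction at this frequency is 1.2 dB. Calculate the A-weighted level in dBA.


Given values:
  SPL = 53.4 dB
  A-weighting at 2000 Hz = 1.2 dB
Formula: L_A = SPL + A_weight
L_A = 53.4 + (1.2)
L_A = 54.6

54.6 dBA


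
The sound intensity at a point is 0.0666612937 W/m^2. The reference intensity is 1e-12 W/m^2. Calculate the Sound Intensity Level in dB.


Given values:
  I = 0.0666612937 W/m^2
  I_ref = 1e-12 W/m^2
Formula: SIL = 10 * log10(I / I_ref)
Compute ratio: I / I_ref = 66661293700
Compute log10: log10(66661293700) = 10.823874
Multiply: SIL = 10 * 10.823874 = 108.24

108.24 dB


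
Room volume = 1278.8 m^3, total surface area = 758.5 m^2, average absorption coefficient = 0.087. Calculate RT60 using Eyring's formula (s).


Given values:
  V = 1278.8 m^3, S = 758.5 m^2, alpha = 0.087
Formula: RT60 = 0.161 * V / (-S * ln(1 - alpha))
Compute ln(1 - 0.087) = ln(0.913) = -0.091019
Denominator: -758.5 * -0.091019 = 69.0379
Numerator: 0.161 * 1278.8 = 205.8868
RT60 = 205.8868 / 69.0379 = 2.982

2.982 s


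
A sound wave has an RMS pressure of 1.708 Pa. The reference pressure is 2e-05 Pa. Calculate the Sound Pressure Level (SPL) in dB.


Given values:
  p = 1.708 Pa
  p_ref = 2e-05 Pa
Formula: SPL = 20 * log10(p / p_ref)
Compute ratio: p / p_ref = 1.708 / 2e-05 = 85400
Compute log10: log10(85400) = 4.931458
Multiply: SPL = 20 * 4.931458 = 98.63

98.63 dB


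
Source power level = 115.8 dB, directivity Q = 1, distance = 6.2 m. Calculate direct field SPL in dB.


Given values:
  Lw = 115.8 dB, Q = 1, r = 6.2 m
Formula: SPL = Lw + 10 * log10(Q / (4 * pi * r^2))
Compute 4 * pi * r^2 = 4 * pi * 6.2^2 = 483.0513
Compute Q / denom = 1 / 483.0513 = 0.00207017
Compute 10 * log10(0.00207017) = -26.8399
SPL = 115.8 + (-26.8399) = 88.96

88.96 dB


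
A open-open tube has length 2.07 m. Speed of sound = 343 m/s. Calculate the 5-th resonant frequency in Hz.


Given values:
  Tube type: open-open, L = 2.07 m, c = 343 m/s, n = 5
Formula: f_n = n * c / (2 * L)
Compute 2 * L = 2 * 2.07 = 4.14
f = 5 * 343 / 4.14
f = 414.25

414.25 Hz


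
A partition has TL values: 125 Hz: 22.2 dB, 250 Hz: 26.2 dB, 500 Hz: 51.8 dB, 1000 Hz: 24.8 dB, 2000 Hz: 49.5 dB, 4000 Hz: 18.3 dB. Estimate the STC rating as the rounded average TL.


Given TL values at each frequency:
  125 Hz: 22.2 dB
  250 Hz: 26.2 dB
  500 Hz: 51.8 dB
  1000 Hz: 24.8 dB
  2000 Hz: 49.5 dB
  4000 Hz: 18.3 dB
Formula: STC ~ round(average of TL values)
Sum = 22.2 + 26.2 + 51.8 + 24.8 + 49.5 + 18.3 = 192.8
Average = 192.8 / 6 = 32.13
Rounded: 32

32


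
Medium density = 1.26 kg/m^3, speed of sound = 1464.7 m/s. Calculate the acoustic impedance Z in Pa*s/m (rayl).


Given values:
  rho = 1.26 kg/m^3
  c = 1464.7 m/s
Formula: Z = rho * c
Z = 1.26 * 1464.7
Z = 1845.52

1845.52 rayl


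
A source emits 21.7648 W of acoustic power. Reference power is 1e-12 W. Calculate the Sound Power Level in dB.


Given values:
  W = 21.7648 W
  W_ref = 1e-12 W
Formula: SWL = 10 * log10(W / W_ref)
Compute ratio: W / W_ref = 21764800000000
Compute log10: log10(21764800000000) = 13.337755
Multiply: SWL = 10 * 13.337755 = 133.38

133.38 dB


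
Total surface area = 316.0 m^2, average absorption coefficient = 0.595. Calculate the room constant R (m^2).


Given values:
  S = 316.0 m^2, alpha = 0.595
Formula: R = S * alpha / (1 - alpha)
Numerator: 316.0 * 0.595 = 188.02
Denominator: 1 - 0.595 = 0.405
R = 188.02 / 0.405 = 464.25

464.25 m^2


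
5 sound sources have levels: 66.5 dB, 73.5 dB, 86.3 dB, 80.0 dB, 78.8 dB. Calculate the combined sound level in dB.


Formula: L_total = 10 * log10( sum(10^(Li/10)) )
  Source 1: 10^(66.5/10) = 4466835.9215
  Source 2: 10^(73.5/10) = 22387211.3857
  Source 3: 10^(86.3/10) = 426579518.8016
  Source 4: 10^(80.0/10) = 100000000.0
  Source 5: 10^(78.8/10) = 75857757.5029
Sum of linear values = 629291323.6117
L_total = 10 * log10(629291323.6117) = 87.99

87.99 dB


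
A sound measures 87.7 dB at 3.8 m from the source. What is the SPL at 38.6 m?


Given values:
  SPL1 = 87.7 dB, r1 = 3.8 m, r2 = 38.6 m
Formula: SPL2 = SPL1 - 20 * log10(r2 / r1)
Compute ratio: r2 / r1 = 38.6 / 3.8 = 10.1579
Compute log10: log10(10.1579) = 1.006804
Compute drop: 20 * 1.006804 = 20.1361
SPL2 = 87.7 - 20.1361 = 67.56

67.56 dB


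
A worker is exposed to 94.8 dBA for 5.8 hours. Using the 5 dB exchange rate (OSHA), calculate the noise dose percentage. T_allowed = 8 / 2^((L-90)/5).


Given values:
  L = 94.8 dBA, T = 5.8 hours
Formula: T_allowed = 8 / 2^((L - 90) / 5)
Compute exponent: (94.8 - 90) / 5 = 0.96
Compute 2^(0.96) = 1.94531
T_allowed = 8 / 1.94531 = 4.112455 hours
Dose = (T / T_allowed) * 100
Dose = (5.8 / 4.112455) * 100 = 141.03

141.03 %


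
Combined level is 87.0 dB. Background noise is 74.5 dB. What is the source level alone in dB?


Given values:
  L_total = 87.0 dB, L_bg = 74.5 dB
Formula: L_source = 10 * log10(10^(L_total/10) - 10^(L_bg/10))
Convert to linear:
  10^(87.0/10) = 501187233.6273
  10^(74.5/10) = 28183829.3126
Difference: 501187233.6273 - 28183829.3126 = 473003404.3147
L_source = 10 * log10(473003404.3147) = 86.75

86.75 dB


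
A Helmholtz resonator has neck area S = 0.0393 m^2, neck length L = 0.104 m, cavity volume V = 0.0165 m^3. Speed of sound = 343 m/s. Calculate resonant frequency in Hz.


Given values:
  S = 0.0393 m^2, L = 0.104 m, V = 0.0165 m^3, c = 343 m/s
Formula: f = (c / (2*pi)) * sqrt(S / (V * L))
Compute V * L = 0.0165 * 0.104 = 0.001716
Compute S / (V * L) = 0.0393 / 0.001716 = 22.9021
Compute sqrt(22.9021) = 4.785614
Compute c / (2*pi) = 343 / 6.283185 = 54.590148
f = 54.590148 * 4.785614 = 261.25

261.25 Hz


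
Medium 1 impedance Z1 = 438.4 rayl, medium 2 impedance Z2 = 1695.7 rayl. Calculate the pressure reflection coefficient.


Given values:
  Z1 = 438.4 rayl, Z2 = 1695.7 rayl
Formula: R = (Z2 - Z1) / (Z2 + Z1)
Numerator: Z2 - Z1 = 1695.7 - 438.4 = 1257.3
Denominator: Z2 + Z1 = 1695.7 + 438.4 = 2134.1
R = 1257.3 / 2134.1 = 0.5891

0.5891


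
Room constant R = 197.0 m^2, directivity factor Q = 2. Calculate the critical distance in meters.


Given values:
  R = 197.0 m^2, Q = 2
Formula: d_c = 0.141 * sqrt(Q * R)
Compute Q * R = 2 * 197.0 = 394.0
Compute sqrt(394.0) = 19.8494
d_c = 0.141 * 19.8494 = 2.799

2.799 m


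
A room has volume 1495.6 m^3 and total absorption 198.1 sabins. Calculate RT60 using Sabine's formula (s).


Given values:
  V = 1495.6 m^3
  A = 198.1 sabins
Formula: RT60 = 0.161 * V / A
Numerator: 0.161 * 1495.6 = 240.7916
RT60 = 240.7916 / 198.1 = 1.216

1.216 s


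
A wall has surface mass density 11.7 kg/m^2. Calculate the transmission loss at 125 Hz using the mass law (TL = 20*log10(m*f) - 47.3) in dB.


Given values:
  m = 11.7 kg/m^2, f = 125 Hz
Formula: TL = 20 * log10(m * f) - 47.3
Compute m * f = 11.7 * 125 = 1462.5
Compute log10(1462.5) = 3.165096
Compute 20 * 3.165096 = 63.3019
TL = 63.3019 - 47.3 = 16.0

16.0 dB


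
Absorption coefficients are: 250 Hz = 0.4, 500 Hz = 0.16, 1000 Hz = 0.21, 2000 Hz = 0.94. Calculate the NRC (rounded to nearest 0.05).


Given values:
  a_250 = 0.4, a_500 = 0.16
  a_1000 = 0.21, a_2000 = 0.94
Formula: NRC = (a250 + a500 + a1000 + a2000) / 4
Sum = 0.4 + 0.16 + 0.21 + 0.94 = 1.71
NRC = 1.71 / 4 = 0.4275
Rounded to nearest 0.05: 0.45

0.45


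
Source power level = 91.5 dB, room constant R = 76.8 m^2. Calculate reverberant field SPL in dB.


Given values:
  Lw = 91.5 dB, R = 76.8 m^2
Formula: SPL = Lw + 10 * log10(4 / R)
Compute 4 / R = 4 / 76.8 = 0.052083
Compute 10 * log10(0.052083) = -12.833
SPL = 91.5 + (-12.833) = 78.67

78.67 dB


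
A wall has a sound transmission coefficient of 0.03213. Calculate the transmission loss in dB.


Given values:
  tau = 0.03213
Formula: TL = 10 * log10(1 / tau)
Compute 1 / tau = 1 / 0.03213 = 31.1236
Compute log10(31.1236) = 1.49309
TL = 10 * 1.49309 = 14.93

14.93 dB


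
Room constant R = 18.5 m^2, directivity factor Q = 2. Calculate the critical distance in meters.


Given values:
  R = 18.5 m^2, Q = 2
Formula: d_c = 0.141 * sqrt(Q * R)
Compute Q * R = 2 * 18.5 = 37.0
Compute sqrt(37.0) = 6.0828
d_c = 0.141 * 6.0828 = 0.858

0.858 m


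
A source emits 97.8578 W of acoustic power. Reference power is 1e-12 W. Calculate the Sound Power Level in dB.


Given values:
  W = 97.8578 W
  W_ref = 1e-12 W
Formula: SWL = 10 * log10(W / W_ref)
Compute ratio: W / W_ref = 97857800000000
Compute log10: log10(97857800000000) = 13.990595
Multiply: SWL = 10 * 13.990595 = 139.91

139.91 dB


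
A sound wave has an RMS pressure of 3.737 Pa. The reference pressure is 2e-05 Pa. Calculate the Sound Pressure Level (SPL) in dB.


Given values:
  p = 3.737 Pa
  p_ref = 2e-05 Pa
Formula: SPL = 20 * log10(p / p_ref)
Compute ratio: p / p_ref = 3.737 / 2e-05 = 186850
Compute log10: log10(186850) = 5.271493
Multiply: SPL = 20 * 5.271493 = 105.43

105.43 dB


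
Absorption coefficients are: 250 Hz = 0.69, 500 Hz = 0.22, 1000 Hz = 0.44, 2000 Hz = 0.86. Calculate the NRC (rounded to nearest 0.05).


Given values:
  a_250 = 0.69, a_500 = 0.22
  a_1000 = 0.44, a_2000 = 0.86
Formula: NRC = (a250 + a500 + a1000 + a2000) / 4
Sum = 0.69 + 0.22 + 0.44 + 0.86 = 2.21
NRC = 2.21 / 4 = 0.5525
Rounded to nearest 0.05: 0.55

0.55


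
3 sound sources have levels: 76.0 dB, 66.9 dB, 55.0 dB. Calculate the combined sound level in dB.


Formula: L_total = 10 * log10( sum(10^(Li/10)) )
  Source 1: 10^(76.0/10) = 39810717.0553
  Source 2: 10^(66.9/10) = 4897788.1937
  Source 3: 10^(55.0/10) = 316227.766
Sum of linear values = 45024733.015
L_total = 10 * log10(45024733.015) = 76.53

76.53 dB


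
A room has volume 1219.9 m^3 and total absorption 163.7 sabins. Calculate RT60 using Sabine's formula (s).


Given values:
  V = 1219.9 m^3
  A = 163.7 sabins
Formula: RT60 = 0.161 * V / A
Numerator: 0.161 * 1219.9 = 196.4039
RT60 = 196.4039 / 163.7 = 1.2

1.2 s


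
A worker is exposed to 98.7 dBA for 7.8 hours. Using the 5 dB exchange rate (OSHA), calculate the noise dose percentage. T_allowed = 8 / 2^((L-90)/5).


Given values:
  L = 98.7 dBA, T = 7.8 hours
Formula: T_allowed = 8 / 2^((L - 90) / 5)
Compute exponent: (98.7 - 90) / 5 = 1.74
Compute 2^(1.74) = 3.340352
T_allowed = 8 / 3.340352 = 2.394957 hours
Dose = (T / T_allowed) * 100
Dose = (7.8 / 2.394957) * 100 = 325.68

325.68 %


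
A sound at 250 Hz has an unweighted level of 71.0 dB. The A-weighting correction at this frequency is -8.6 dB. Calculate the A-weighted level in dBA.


Given values:
  SPL = 71.0 dB
  A-weighting at 250 Hz = -8.6 dB
Formula: L_A = SPL + A_weight
L_A = 71.0 + (-8.6)
L_A = 62.4

62.4 dBA


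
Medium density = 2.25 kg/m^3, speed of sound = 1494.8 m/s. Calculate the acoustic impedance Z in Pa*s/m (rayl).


Given values:
  rho = 2.25 kg/m^3
  c = 1494.8 m/s
Formula: Z = rho * c
Z = 2.25 * 1494.8
Z = 3363.3

3363.3 rayl


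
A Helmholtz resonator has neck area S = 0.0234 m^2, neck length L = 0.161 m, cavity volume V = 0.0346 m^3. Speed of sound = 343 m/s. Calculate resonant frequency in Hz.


Given values:
  S = 0.0234 m^2, L = 0.161 m, V = 0.0346 m^3, c = 343 m/s
Formula: f = (c / (2*pi)) * sqrt(S / (V * L))
Compute V * L = 0.0346 * 0.161 = 0.0055706
Compute S / (V * L) = 0.0234 / 0.0055706 = 4.2006
Compute sqrt(4.2006) = 2.049537
Compute c / (2*pi) = 343 / 6.283185 = 54.590148
f = 54.590148 * 2.049537 = 111.88

111.88 Hz


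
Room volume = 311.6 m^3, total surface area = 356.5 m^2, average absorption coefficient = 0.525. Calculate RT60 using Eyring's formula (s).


Given values:
  V = 311.6 m^3, S = 356.5 m^2, alpha = 0.525
Formula: RT60 = 0.161 * V / (-S * ln(1 - alpha))
Compute ln(1 - 0.525) = ln(0.475) = -0.74444
Denominator: -356.5 * -0.74444 = 265.3929
Numerator: 0.161 * 311.6 = 50.1676
RT60 = 50.1676 / 265.3929 = 0.189

0.189 s


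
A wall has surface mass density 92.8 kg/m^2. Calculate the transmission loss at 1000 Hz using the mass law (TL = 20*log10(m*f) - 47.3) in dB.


Given values:
  m = 92.8 kg/m^2, f = 1000 Hz
Formula: TL = 20 * log10(m * f) - 47.3
Compute m * f = 92.8 * 1000 = 92800.0
Compute log10(92800.0) = 4.967548
Compute 20 * 4.967548 = 99.351
TL = 99.351 - 47.3 = 52.05

52.05 dB


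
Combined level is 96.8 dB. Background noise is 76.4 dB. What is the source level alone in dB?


Given values:
  L_total = 96.8 dB, L_bg = 76.4 dB
Formula: L_source = 10 * log10(10^(L_total/10) - 10^(L_bg/10))
Convert to linear:
  10^(96.8/10) = 4786300923.2264
  10^(76.4/10) = 43651583.224
Difference: 4786300923.2264 - 43651583.224 = 4742649340.0024
L_source = 10 * log10(4742649340.0024) = 96.76

96.76 dB


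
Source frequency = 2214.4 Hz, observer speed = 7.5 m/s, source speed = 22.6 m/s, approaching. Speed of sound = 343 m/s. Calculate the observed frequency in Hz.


Given values:
  f_s = 2214.4 Hz, v_o = 7.5 m/s, v_s = 22.6 m/s
  Direction: approaching
Formula: f_o = f_s * (c + v_o) / (c - v_s)
Numerator: c + v_o = 343 + 7.5 = 350.5
Denominator: c - v_s = 343 - 22.6 = 320.4
f_o = 2214.4 * 350.5 / 320.4 = 2422.43

2422.43 Hz


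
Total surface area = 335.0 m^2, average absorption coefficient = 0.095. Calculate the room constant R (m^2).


Given values:
  S = 335.0 m^2, alpha = 0.095
Formula: R = S * alpha / (1 - alpha)
Numerator: 335.0 * 0.095 = 31.825
Denominator: 1 - 0.095 = 0.905
R = 31.825 / 0.905 = 35.17

35.17 m^2


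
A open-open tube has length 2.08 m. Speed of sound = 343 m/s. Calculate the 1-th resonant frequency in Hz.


Given values:
  Tube type: open-open, L = 2.08 m, c = 343 m/s, n = 1
Formula: f_n = n * c / (2 * L)
Compute 2 * L = 2 * 2.08 = 4.16
f = 1 * 343 / 4.16
f = 82.45

82.45 Hz


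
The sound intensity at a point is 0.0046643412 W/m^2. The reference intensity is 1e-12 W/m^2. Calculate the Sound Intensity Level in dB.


Given values:
  I = 0.0046643412 W/m^2
  I_ref = 1e-12 W/m^2
Formula: SIL = 10 * log10(I / I_ref)
Compute ratio: I / I_ref = 4664341200
Compute log10: log10(4664341200) = 9.66879
Multiply: SIL = 10 * 9.66879 = 96.69

96.69 dB


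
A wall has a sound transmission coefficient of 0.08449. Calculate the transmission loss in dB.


Given values:
  tau = 0.08449
Formula: TL = 10 * log10(1 / tau)
Compute 1 / tau = 1 / 0.08449 = 11.8357
Compute log10(11.8357) = 1.073194
TL = 10 * 1.073194 = 10.73

10.73 dB


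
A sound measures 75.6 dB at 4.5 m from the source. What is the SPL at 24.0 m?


Given values:
  SPL1 = 75.6 dB, r1 = 4.5 m, r2 = 24.0 m
Formula: SPL2 = SPL1 - 20 * log10(r2 / r1)
Compute ratio: r2 / r1 = 24.0 / 4.5 = 5.3333
Compute log10: log10(5.3333) = 0.726996
Compute drop: 20 * 0.726996 = 14.5399
SPL2 = 75.6 - 14.5399 = 61.06

61.06 dB


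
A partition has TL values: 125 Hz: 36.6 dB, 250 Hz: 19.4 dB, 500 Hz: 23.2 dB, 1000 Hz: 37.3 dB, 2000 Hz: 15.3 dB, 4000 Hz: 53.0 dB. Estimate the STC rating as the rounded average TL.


Given TL values at each frequency:
  125 Hz: 36.6 dB
  250 Hz: 19.4 dB
  500 Hz: 23.2 dB
  1000 Hz: 37.3 dB
  2000 Hz: 15.3 dB
  4000 Hz: 53.0 dB
Formula: STC ~ round(average of TL values)
Sum = 36.6 + 19.4 + 23.2 + 37.3 + 15.3 + 53.0 = 184.8
Average = 184.8 / 6 = 30.8
Rounded: 31

31


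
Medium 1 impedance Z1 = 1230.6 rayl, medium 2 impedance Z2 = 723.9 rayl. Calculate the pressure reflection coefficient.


Given values:
  Z1 = 1230.6 rayl, Z2 = 723.9 rayl
Formula: R = (Z2 - Z1) / (Z2 + Z1)
Numerator: Z2 - Z1 = 723.9 - 1230.6 = -506.7
Denominator: Z2 + Z1 = 723.9 + 1230.6 = 1954.5
R = -506.7 / 1954.5 = -0.2592

-0.2592


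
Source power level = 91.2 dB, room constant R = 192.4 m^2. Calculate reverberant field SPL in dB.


Given values:
  Lw = 91.2 dB, R = 192.4 m^2
Formula: SPL = Lw + 10 * log10(4 / R)
Compute 4 / R = 4 / 192.4 = 0.02079
Compute 10 * log10(0.02079) = -16.8215
SPL = 91.2 + (-16.8215) = 74.38

74.38 dB


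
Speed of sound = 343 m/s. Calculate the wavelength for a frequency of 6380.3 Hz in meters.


Given values:
  c = 343 m/s, f = 6380.3 Hz
Formula: lambda = c / f
lambda = 343 / 6380.3
lambda = 0.0538

0.0538 m


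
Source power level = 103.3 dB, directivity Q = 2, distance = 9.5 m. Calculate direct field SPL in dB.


Given values:
  Lw = 103.3 dB, Q = 2, r = 9.5 m
Formula: SPL = Lw + 10 * log10(Q / (4 * pi * r^2))
Compute 4 * pi * r^2 = 4 * pi * 9.5^2 = 1134.1149
Compute Q / denom = 2 / 1134.1149 = 0.00176349
Compute 10 * log10(0.00176349) = -27.5363
SPL = 103.3 + (-27.5363) = 75.76

75.76 dB


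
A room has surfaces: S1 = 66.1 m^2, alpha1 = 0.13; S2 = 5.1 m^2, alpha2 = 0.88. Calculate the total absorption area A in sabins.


Given surfaces:
  Surface 1: 66.1 * 0.13 = 8.593
  Surface 2: 5.1 * 0.88 = 4.488
Formula: A = sum(Si * alpha_i)
A = 8.593 + 4.488
A = 13.08

13.08 sabins


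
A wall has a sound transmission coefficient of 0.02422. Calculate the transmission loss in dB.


Given values:
  tau = 0.02422
Formula: TL = 10 * log10(1 / tau)
Compute 1 / tau = 1 / 0.02422 = 41.2882
Compute log10(41.2882) = 1.615826
TL = 10 * 1.615826 = 16.16

16.16 dB


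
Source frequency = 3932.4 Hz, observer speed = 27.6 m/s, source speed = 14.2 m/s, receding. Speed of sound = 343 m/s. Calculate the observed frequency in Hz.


Given values:
  f_s = 3932.4 Hz, v_o = 27.6 m/s, v_s = 14.2 m/s
  Direction: receding
Formula: f_o = f_s * (c - v_o) / (c + v_s)
Numerator: c - v_o = 343 - 27.6 = 315.4
Denominator: c + v_s = 343 + 14.2 = 357.2
f_o = 3932.4 * 315.4 / 357.2 = 3472.23

3472.23 Hz


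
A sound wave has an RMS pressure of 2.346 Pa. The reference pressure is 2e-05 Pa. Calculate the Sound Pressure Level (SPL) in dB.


Given values:
  p = 2.346 Pa
  p_ref = 2e-05 Pa
Formula: SPL = 20 * log10(p / p_ref)
Compute ratio: p / p_ref = 2.346 / 2e-05 = 117300
Compute log10: log10(117300) = 5.069298
Multiply: SPL = 20 * 5.069298 = 101.39

101.39 dB


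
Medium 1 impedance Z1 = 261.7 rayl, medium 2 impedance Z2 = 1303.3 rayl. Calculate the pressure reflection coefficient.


Given values:
  Z1 = 261.7 rayl, Z2 = 1303.3 rayl
Formula: R = (Z2 - Z1) / (Z2 + Z1)
Numerator: Z2 - Z1 = 1303.3 - 261.7 = 1041.6
Denominator: Z2 + Z1 = 1303.3 + 261.7 = 1565.0
R = 1041.6 / 1565.0 = 0.6656

0.6656


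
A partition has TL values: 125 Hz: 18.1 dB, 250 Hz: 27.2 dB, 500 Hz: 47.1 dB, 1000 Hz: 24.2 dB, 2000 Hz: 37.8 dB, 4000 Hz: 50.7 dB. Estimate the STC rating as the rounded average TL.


Given TL values at each frequency:
  125 Hz: 18.1 dB
  250 Hz: 27.2 dB
  500 Hz: 47.1 dB
  1000 Hz: 24.2 dB
  2000 Hz: 37.8 dB
  4000 Hz: 50.7 dB
Formula: STC ~ round(average of TL values)
Sum = 18.1 + 27.2 + 47.1 + 24.2 + 37.8 + 50.7 = 205.1
Average = 205.1 / 6 = 34.18
Rounded: 34

34


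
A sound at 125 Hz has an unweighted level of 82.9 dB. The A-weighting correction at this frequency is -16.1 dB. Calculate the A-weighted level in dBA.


Given values:
  SPL = 82.9 dB
  A-weighting at 125 Hz = -16.1 dB
Formula: L_A = SPL + A_weight
L_A = 82.9 + (-16.1)
L_A = 66.8

66.8 dBA


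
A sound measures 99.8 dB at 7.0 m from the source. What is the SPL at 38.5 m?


Given values:
  SPL1 = 99.8 dB, r1 = 7.0 m, r2 = 38.5 m
Formula: SPL2 = SPL1 - 20 * log10(r2 / r1)
Compute ratio: r2 / r1 = 38.5 / 7.0 = 5.5
Compute log10: log10(5.5) = 0.740363
Compute drop: 20 * 0.740363 = 14.8073
SPL2 = 99.8 - 14.8073 = 84.99

84.99 dB


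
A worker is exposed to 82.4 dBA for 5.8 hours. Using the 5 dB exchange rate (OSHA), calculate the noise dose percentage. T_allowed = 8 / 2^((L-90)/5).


Given values:
  L = 82.4 dBA, T = 5.8 hours
Formula: T_allowed = 8 / 2^((L - 90) / 5)
Compute exponent: (82.4 - 90) / 5 = -1.52
Compute 2^(-1.52) = 0.348686
T_allowed = 8 / 0.348686 = 22.943278 hours
Dose = (T / T_allowed) * 100
Dose = (5.8 / 22.943278) * 100 = 25.28

25.28 %


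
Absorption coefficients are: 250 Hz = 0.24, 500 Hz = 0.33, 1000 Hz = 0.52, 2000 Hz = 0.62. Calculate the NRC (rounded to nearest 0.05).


Given values:
  a_250 = 0.24, a_500 = 0.33
  a_1000 = 0.52, a_2000 = 0.62
Formula: NRC = (a250 + a500 + a1000 + a2000) / 4
Sum = 0.24 + 0.33 + 0.52 + 0.62 = 1.71
NRC = 1.71 / 4 = 0.4275
Rounded to nearest 0.05: 0.45

0.45


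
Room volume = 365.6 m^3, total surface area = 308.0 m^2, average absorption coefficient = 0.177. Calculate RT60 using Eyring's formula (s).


Given values:
  V = 365.6 m^3, S = 308.0 m^2, alpha = 0.177
Formula: RT60 = 0.161 * V / (-S * ln(1 - alpha))
Compute ln(1 - 0.177) = ln(0.823) = -0.194799
Denominator: -308.0 * -0.194799 = 59.9981
Numerator: 0.161 * 365.6 = 58.8616
RT60 = 58.8616 / 59.9981 = 0.981

0.981 s


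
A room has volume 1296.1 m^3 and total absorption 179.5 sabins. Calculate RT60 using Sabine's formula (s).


Given values:
  V = 1296.1 m^3
  A = 179.5 sabins
Formula: RT60 = 0.161 * V / A
Numerator: 0.161 * 1296.1 = 208.6721
RT60 = 208.6721 / 179.5 = 1.163

1.163 s


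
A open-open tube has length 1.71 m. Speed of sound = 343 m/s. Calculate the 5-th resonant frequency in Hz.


Given values:
  Tube type: open-open, L = 1.71 m, c = 343 m/s, n = 5
Formula: f_n = n * c / (2 * L)
Compute 2 * L = 2 * 1.71 = 3.42
f = 5 * 343 / 3.42
f = 501.46

501.46 Hz


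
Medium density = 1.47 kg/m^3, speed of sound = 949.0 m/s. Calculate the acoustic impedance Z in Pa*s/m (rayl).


Given values:
  rho = 1.47 kg/m^3
  c = 949.0 m/s
Formula: Z = rho * c
Z = 1.47 * 949.0
Z = 1395.03

1395.03 rayl
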